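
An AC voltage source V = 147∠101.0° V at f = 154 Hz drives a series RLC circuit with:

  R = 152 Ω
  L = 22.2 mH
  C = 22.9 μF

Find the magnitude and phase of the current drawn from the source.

Step 1 — Angular frequency: ω = 2π·f = 2π·154 = 967.6 rad/s.
Step 2 — Component impedances:
  R: Z = R = 152 Ω
  L: Z = jωL = j·967.6·0.0222 = 0 + j21.48 Ω
  C: Z = 1/(jωC) = -j/(ω·C) = 0 - j45.13 Ω
Step 3 — Series combination: Z_total = R + L + C = 152 - j23.65 Ω = 153.8∠-8.8° Ω.
Step 4 — Source phasor: V = 147∠101.0° V = -28.05 + j144.3 V.
Step 5 — Ohm's law: I = V / Z_total = (-28.05 + j144.3) / (152 - j23.65) = -0.3244 + j0.8989 A.
Step 6 — Convert to polar: |I| = 0.9556 A, ∠I = 109.8°.

I = 0.9556∠109.8° A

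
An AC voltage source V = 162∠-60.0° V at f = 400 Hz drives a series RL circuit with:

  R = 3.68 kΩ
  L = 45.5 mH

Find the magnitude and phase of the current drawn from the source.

Step 1 — Angular frequency: ω = 2π·f = 2π·400 = 2513 rad/s.
Step 2 — Component impedances:
  R: Z = R = 3680 Ω
  L: Z = jωL = j·2513·0.0455 = 0 + j114.4 Ω
Step 3 — Series combination: Z_total = R + L = 3680 + j114.4 Ω = 3682∠1.8° Ω.
Step 4 — Source phasor: V = 162∠-60.0° V = 81 - j140.3 V.
Step 5 — Ohm's law: I = V / Z_total = (81 - j140.3) / (3680 + j114.4) = 0.02081 - j0.03877 A.
Step 6 — Convert to polar: |I| = 0.044 A, ∠I = -61.8°.

I = 0.044∠-61.8° A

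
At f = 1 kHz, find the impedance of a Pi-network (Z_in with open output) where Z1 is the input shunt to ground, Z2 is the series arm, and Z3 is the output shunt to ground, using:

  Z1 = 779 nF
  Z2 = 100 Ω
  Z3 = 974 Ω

Step 1 — Angular frequency: ω = 2π·f = 2π·1000 = 6283 rad/s.
Step 2 — Component impedances:
  Z1: Z = 1/(jωC) = -j/(ω·C) = 0 - j204.3 Ω
  Z2: Z = R = 100 Ω
  Z3: Z = R = 974 Ω
Step 3 — With open output, the series arm Z2 and the output shunt Z3 appear in series to ground: Z2 + Z3 = 1074 Ω.
Step 4 — Parallel with input shunt Z1: Z_in = Z1 || (Z2 + Z3) = 37.51 - j197.2 Ω = 200.7∠-79.2° Ω.

Z = 37.51 - j197.2 Ω = 200.7∠-79.2° Ω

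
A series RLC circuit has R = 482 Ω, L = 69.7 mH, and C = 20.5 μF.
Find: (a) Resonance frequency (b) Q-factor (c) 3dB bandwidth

Step 1 — Resonance: ω₀ = 1/√(LC) = 1/√(0.0697·2.05e-05) = 836.6 rad/s.
Step 2 — f₀ = ω₀/(2π) = 133.1 Hz.
Step 3 — Series Q: Q = ω₀L/R = 836.6·0.0697/482 = 0.121.
Step 4 — Bandwidth: Δω = ω₀/Q = 6915 rad/s; BW = Δω/(2π) = 1101 Hz.

(a) f₀ = 133.1 Hz  (b) Q = 0.121  (c) BW = 1101 Hz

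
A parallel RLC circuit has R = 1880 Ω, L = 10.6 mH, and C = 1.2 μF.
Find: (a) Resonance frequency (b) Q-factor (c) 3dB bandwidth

Step 1 — Resonance: ω₀ = 1/√(LC) = 1/√(0.0106·1.2e-06) = 8867 rad/s.
Step 2 — f₀ = ω₀/(2π) = 1411 Hz.
Step 3 — Parallel Q: Q = R/(ω₀L) = 1880/(8867·0.0106) = 20.
Step 4 — Bandwidth: Δω = ω₀/Q = 443.3 rad/s; BW = Δω/(2π) = 70.55 Hz.

(a) f₀ = 1411 Hz  (b) Q = 20  (c) BW = 70.55 Hz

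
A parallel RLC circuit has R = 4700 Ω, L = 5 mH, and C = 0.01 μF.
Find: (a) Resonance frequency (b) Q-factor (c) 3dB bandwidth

Step 1 — Resonance: ω₀ = 1/√(LC) = 1/√(0.005·1e-08) = 1.414e+05 rad/s.
Step 2 — f₀ = ω₀/(2π) = 2.251e+04 Hz.
Step 3 — Parallel Q: Q = R/(ω₀L) = 4700/(1.414e+05·0.005) = 6.647.
Step 4 — Bandwidth: Δω = ω₀/Q = 2.128e+04 rad/s; BW = Δω/(2π) = 3386 Hz.

(a) f₀ = 2.251e+04 Hz  (b) Q = 6.647  (c) BW = 3386 Hz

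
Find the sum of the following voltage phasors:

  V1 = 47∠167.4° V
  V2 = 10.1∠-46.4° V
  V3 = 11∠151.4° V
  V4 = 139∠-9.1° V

Step 1 — Convert each phasor to rectangular form:
  V1 = 47·(cos(167.4°) + j·sin(167.4°)) = -45.87 + j10.25 V
  V2 = 10.1·(cos(-46.4°) + j·sin(-46.4°)) = 6.965 - j7.314 V
  V3 = 11·(cos(151.4°) + j·sin(151.4°)) = -9.658 + j5.266 V
  V4 = 139·(cos(-9.1°) + j·sin(-9.1°)) = 137.3 - j21.98 V
Step 2 — Sum components: V_total = 88.69 - j13.78 V.
Step 3 — Convert to polar: |V_total| = 89.75 V, ∠V_total = -8.8°.

V_total = 89.75∠-8.8° V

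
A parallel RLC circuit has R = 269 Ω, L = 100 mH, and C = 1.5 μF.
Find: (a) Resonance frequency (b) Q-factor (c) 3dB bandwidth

Step 1 — Resonance: ω₀ = 1/√(LC) = 1/√(0.1·1.5e-06) = 2582 rad/s.
Step 2 — f₀ = ω₀/(2π) = 410.9 Hz.
Step 3 — Parallel Q: Q = R/(ω₀L) = 269/(2582·0.1) = 1.042.
Step 4 — Bandwidth: Δω = ω₀/Q = 2478 rad/s; BW = Δω/(2π) = 394.4 Hz.

(a) f₀ = 410.9 Hz  (b) Q = 1.042  (c) BW = 394.4 Hz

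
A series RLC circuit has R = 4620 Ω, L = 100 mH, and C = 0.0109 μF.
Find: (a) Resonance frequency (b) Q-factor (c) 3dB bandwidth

Step 1 — Resonance: ω₀ = 1/√(LC) = 1/√(0.1·1.09e-08) = 3.029e+04 rad/s.
Step 2 — f₀ = ω₀/(2π) = 4821 Hz.
Step 3 — Series Q: Q = ω₀L/R = 3.029e+04·0.1/4620 = 0.6556.
Step 4 — Bandwidth: Δω = ω₀/Q = 4.62e+04 rad/s; BW = Δω/(2π) = 7353 Hz.

(a) f₀ = 4821 Hz  (b) Q = 0.6556  (c) BW = 7353 Hz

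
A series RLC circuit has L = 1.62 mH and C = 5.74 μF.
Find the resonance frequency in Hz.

Step 1 — Resonance condition Im(Z)=0 gives ω₀ = 1/√(LC).
Step 2 — ω₀ = 1/√(0.00162·5.74e-06) = 1.037e+04 rad/s.
Step 3 — f₀ = ω₀/(2π) = 1650 Hz.

f₀ = 1650 Hz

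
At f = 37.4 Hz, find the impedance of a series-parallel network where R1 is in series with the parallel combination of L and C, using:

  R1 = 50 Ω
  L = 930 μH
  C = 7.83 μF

Step 1 — Angular frequency: ω = 2π·f = 2π·37.4 = 235 rad/s.
Step 2 — Component impedances:
  R1: Z = R = 50 Ω
  L: Z = jωL = j·235·0.00093 = 0 + j0.2185 Ω
  C: Z = 1/(jωC) = -j/(ω·C) = 0 - j543.5 Ω
Step 3 — Parallel branch: L || C = 1/(1/L + 1/C) = 0 + j0.2186 Ω.
Step 4 — Series with R1: Z_total = R1 + (L || C) = 50 + j0.2186 Ω = 50∠0.3° Ω.

Z = 50 + j0.2186 Ω = 50∠0.3° Ω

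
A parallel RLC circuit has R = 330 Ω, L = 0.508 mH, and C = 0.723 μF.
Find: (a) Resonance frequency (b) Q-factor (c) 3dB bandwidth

Step 1 — Resonance: ω₀ = 1/√(LC) = 1/√(0.000508·7.23e-07) = 5.218e+04 rad/s.
Step 2 — f₀ = ω₀/(2π) = 8305 Hz.
Step 3 — Parallel Q: Q = R/(ω₀L) = 330/(5.218e+04·0.000508) = 12.45.
Step 4 — Bandwidth: Δω = ω₀/Q = 4191 rad/s; BW = Δω/(2π) = 667.1 Hz.

(a) f₀ = 8305 Hz  (b) Q = 12.45  (c) BW = 667.1 Hz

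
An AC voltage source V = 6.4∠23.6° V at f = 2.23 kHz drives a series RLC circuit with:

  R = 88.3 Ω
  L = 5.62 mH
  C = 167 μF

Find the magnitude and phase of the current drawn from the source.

Step 1 — Angular frequency: ω = 2π·f = 2π·2230 = 1.401e+04 rad/s.
Step 2 — Component impedances:
  R: Z = R = 88.3 Ω
  L: Z = jωL = j·1.401e+04·0.00562 = 0 + j78.74 Ω
  C: Z = 1/(jωC) = -j/(ω·C) = 0 - j0.4274 Ω
Step 3 — Series combination: Z_total = R + L + C = 88.3 + j78.32 Ω = 118∠41.6° Ω.
Step 4 — Source phasor: V = 6.4∠23.6° V = 5.865 + j2.562 V.
Step 5 — Ohm's law: I = V / Z_total = (5.865 + j2.562) / (88.3 + j78.32) = 0.05158 - j0.01673 A.
Step 6 — Convert to polar: |I| = 0.05422 A, ∠I = -18.0°.

I = 0.05422∠-18.0° A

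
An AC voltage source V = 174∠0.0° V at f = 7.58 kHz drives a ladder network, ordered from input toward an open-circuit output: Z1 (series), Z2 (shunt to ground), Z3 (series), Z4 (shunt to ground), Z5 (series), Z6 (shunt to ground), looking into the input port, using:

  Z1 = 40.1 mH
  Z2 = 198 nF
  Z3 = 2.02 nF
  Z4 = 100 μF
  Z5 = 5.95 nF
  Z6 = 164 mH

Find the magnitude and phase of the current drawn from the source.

Step 1 — Angular frequency: ω = 2π·f = 2π·7580 = 4.763e+04 rad/s.
Step 2 — Component impedances:
  Z1: Z = jωL = j·4.763e+04·0.0401 = 0 + j1910 Ω
  Z2: Z = 1/(jωC) = -j/(ω·C) = 0 - j106 Ω
  Z3: Z = 1/(jωC) = -j/(ω·C) = 0 - j1.039e+04 Ω
  Z4: Z = 1/(jωC) = -j/(ω·C) = 0 - j0.21 Ω
  Z5: Z = 1/(jωC) = -j/(ω·C) = 0 - j3529 Ω
  Z6: Z = jωL = j·4.763e+04·0.164 = 0 + j7811 Ω
Step 3 — Ladder network (open output): work backward from the far end, alternating series and parallel combinations. Z_in = 0 + j1805 Ω = 1805∠90.0° Ω.
Step 4 — Source phasor: V = 174∠0.0° V = 174 V.
Step 5 — Ohm's law: I = V / Z_total = (174) / (0 + j1805) = 0 - j0.09641 A.
Step 6 — Convert to polar: |I| = 0.09641 A, ∠I = -90.0°.

I = 0.09641∠-90.0° A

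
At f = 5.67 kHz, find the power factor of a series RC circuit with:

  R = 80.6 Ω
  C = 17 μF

Step 1 — Angular frequency: ω = 2π·f = 2π·5670 = 3.563e+04 rad/s.
Step 2 — Component impedances:
  R: Z = R = 80.6 Ω
  C: Z = 1/(jωC) = -j/(ω·C) = 0 - j1.651 Ω
Step 3 — Series combination: Z_total = R + C = 80.6 - j1.651 Ω = 80.62∠-1.2° Ω.
Step 4 — Power factor: PF = cos(φ) = Re(Z)/|Z| = 80.6/80.62 = 0.9998.
Step 5 — Type: Im(Z) = -1.651 ⇒ leading (phase φ = -1.2°).

PF = 0.9998 (leading, φ = -1.2°)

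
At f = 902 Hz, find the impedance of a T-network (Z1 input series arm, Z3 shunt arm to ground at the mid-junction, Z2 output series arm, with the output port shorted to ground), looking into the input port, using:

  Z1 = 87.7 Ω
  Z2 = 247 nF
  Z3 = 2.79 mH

Step 1 — Angular frequency: ω = 2π·f = 2π·902 = 5667 rad/s.
Step 2 — Component impedances:
  Z1: Z = R = 87.7 Ω
  Z2: Z = 1/(jωC) = -j/(ω·C) = 0 - j714.4 Ω
  Z3: Z = jωL = j·5667·0.00279 = 0 + j15.81 Ω
Step 3 — With the output port shorted to ground, the output series arm Z2 runs from the junction to ground; the shunt arm Z3 also runs from the junction to ground. They appear in parallel: Z3 || Z2 = 0 + j16.17 Ω.
Step 4 — Series with input arm Z1: Z_in = Z1 + (Z3 || Z2) = 87.7 + j16.17 Ω = 89.18∠10.4° Ω.

Z = 87.7 + j16.17 Ω = 89.18∠10.4° Ω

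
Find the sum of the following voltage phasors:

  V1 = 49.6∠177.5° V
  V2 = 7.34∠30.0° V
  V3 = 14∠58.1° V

Step 1 — Convert each phasor to rectangular form:
  V1 = 49.6·(cos(177.5°) + j·sin(177.5°)) = -49.55 + j2.164 V
  V2 = 7.34·(cos(30.0°) + j·sin(30.0°)) = 6.357 + j3.67 V
  V3 = 14·(cos(58.1°) + j·sin(58.1°)) = 7.398 + j11.89 V
Step 2 — Sum components: V_total = -35.8 + j17.72 V.
Step 3 — Convert to polar: |V_total| = 39.94 V, ∠V_total = 153.7°.

V_total = 39.94∠153.7° V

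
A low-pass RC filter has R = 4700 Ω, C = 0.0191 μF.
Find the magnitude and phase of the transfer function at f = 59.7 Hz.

Step 1 — Angular frequency: ω = 2π·59.7 = 375.1 rad/s.
Step 2 — Transfer function: H(jω) = 1/(1 + jωRC).
Step 3 — Denominator: 1 + jωRC = 1 + j·375.1·4700·1.91e-08 = 1 + j0.03367.
Step 4 — H = 0.9989 - j0.03364.
Step 5 — Magnitude: |H| = 0.9994 (-0.0 dB); phase: φ = -1.9°.

|H| = 0.9994 (-0.0 dB), φ = -1.9°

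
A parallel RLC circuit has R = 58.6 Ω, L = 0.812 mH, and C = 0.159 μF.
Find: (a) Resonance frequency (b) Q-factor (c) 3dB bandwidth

Step 1 — Resonance: ω₀ = 1/√(LC) = 1/√(0.000812·1.59e-07) = 8.801e+04 rad/s.
Step 2 — f₀ = ω₀/(2π) = 1.401e+04 Hz.
Step 3 — Parallel Q: Q = R/(ω₀L) = 58.6/(8.801e+04·0.000812) = 0.82.
Step 4 — Bandwidth: Δω = ω₀/Q = 1.073e+05 rad/s; BW = Δω/(2π) = 1.708e+04 Hz.

(a) f₀ = 1.401e+04 Hz  (b) Q = 0.82  (c) BW = 1.708e+04 Hz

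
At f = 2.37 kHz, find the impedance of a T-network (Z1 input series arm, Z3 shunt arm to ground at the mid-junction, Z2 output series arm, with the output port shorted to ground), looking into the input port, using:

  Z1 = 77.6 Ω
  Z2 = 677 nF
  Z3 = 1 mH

Step 1 — Angular frequency: ω = 2π·f = 2π·2370 = 1.489e+04 rad/s.
Step 2 — Component impedances:
  Z1: Z = R = 77.6 Ω
  Z2: Z = 1/(jωC) = -j/(ω·C) = 0 - j99.19 Ω
  Z3: Z = jωL = j·1.489e+04·0.001 = 0 + j14.89 Ω
Step 3 — With the output port shorted to ground, the output series arm Z2 runs from the junction to ground; the shunt arm Z3 also runs from the junction to ground. They appear in parallel: Z3 || Z2 = 0 + j17.52 Ω.
Step 4 — Series with input arm Z1: Z_in = Z1 + (Z3 || Z2) = 77.6 + j17.52 Ω = 79.55∠12.7° Ω.

Z = 77.6 + j17.52 Ω = 79.55∠12.7° Ω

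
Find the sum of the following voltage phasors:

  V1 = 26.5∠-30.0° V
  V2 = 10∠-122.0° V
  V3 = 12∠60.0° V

Step 1 — Convert each phasor to rectangular form:
  V1 = 26.5·(cos(-30.0°) + j·sin(-30.0°)) = 22.95 - j13.25 V
  V2 = 10·(cos(-122.0°) + j·sin(-122.0°)) = -5.299 - j8.48 V
  V3 = 12·(cos(60.0°) + j·sin(60.0°)) = 6 + j10.39 V
Step 2 — Sum components: V_total = 23.65 - j11.34 V.
Step 3 — Convert to polar: |V_total| = 26.23 V, ∠V_total = -25.6°.

V_total = 26.23∠-25.6° V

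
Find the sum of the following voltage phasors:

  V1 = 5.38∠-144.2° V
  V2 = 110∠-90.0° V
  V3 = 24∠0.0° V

Step 1 — Convert each phasor to rectangular form:
  V1 = 5.38·(cos(-144.2°) + j·sin(-144.2°)) = -4.364 - j3.147 V
  V2 = 110·(cos(-90.0°) + j·sin(-90.0°)) = 0 - j110 V
  V3 = 24·(cos(0.0°) + j·sin(0.0°)) = 24 V
Step 2 — Sum components: V_total = 19.64 - j113.1 V.
Step 3 — Convert to polar: |V_total| = 114.8 V, ∠V_total = -80.2°.

V_total = 114.8∠-80.2° V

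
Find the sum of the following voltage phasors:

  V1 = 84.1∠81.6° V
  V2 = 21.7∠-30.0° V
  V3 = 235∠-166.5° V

Step 1 — Convert each phasor to rectangular form:
  V1 = 84.1·(cos(81.6°) + j·sin(81.6°)) = 12.29 + j83.2 V
  V2 = 21.7·(cos(-30.0°) + j·sin(-30.0°)) = 18.79 - j10.85 V
  V3 = 235·(cos(-166.5°) + j·sin(-166.5°)) = -228.5 - j54.86 V
Step 2 — Sum components: V_total = -197.4 + j17.49 V.
Step 3 — Convert to polar: |V_total| = 198.2 V, ∠V_total = 174.9°.

V_total = 198.2∠174.9° V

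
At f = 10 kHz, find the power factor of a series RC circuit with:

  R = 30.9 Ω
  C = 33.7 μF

Step 1 — Angular frequency: ω = 2π·f = 2π·1e+04 = 6.283e+04 rad/s.
Step 2 — Component impedances:
  R: Z = R = 30.9 Ω
  C: Z = 1/(jωC) = -j/(ω·C) = 0 - j0.4723 Ω
Step 3 — Series combination: Z_total = R + C = 30.9 - j0.4723 Ω = 30.9∠-0.9° Ω.
Step 4 — Power factor: PF = cos(φ) = Re(Z)/|Z| = 30.9/30.904 = 0.9999.
Step 5 — Type: Im(Z) = -0.4723 ⇒ leading (phase φ = -0.9°).

PF = 0.9999 (leading, φ = -0.9°)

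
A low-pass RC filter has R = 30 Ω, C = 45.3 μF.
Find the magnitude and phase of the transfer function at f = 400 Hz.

Step 1 — Angular frequency: ω = 2π·400 = 2513 rad/s.
Step 2 — Transfer function: H(jω) = 1/(1 + jωRC).
Step 3 — Denominator: 1 + jωRC = 1 + j·2513·30·4.53e-05 = 1 + j3.416.
Step 4 — H = 0.07895 - j0.2697.
Step 5 — Magnitude: |H| = 0.281 (-11.0 dB); phase: φ = -73.7°.

|H| = 0.281 (-11.0 dB), φ = -73.7°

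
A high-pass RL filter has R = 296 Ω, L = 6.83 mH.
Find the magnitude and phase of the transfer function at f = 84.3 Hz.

Step 1 — Angular frequency: ω = 2π·84.3 = 529.7 rad/s.
Step 2 — Transfer function: H(jω) = jωL/(R + jωL).
Step 3 — Numerator jωL = j·3.618; denominator R + jωL = 296 + j3.618.
Step 4 — H = 0.0001494 + j0.01222.
Step 5 — Magnitude: |H| = 0.01222 (-38.3 dB); phase: φ = 89.3°.

|H| = 0.01222 (-38.3 dB), φ = 89.3°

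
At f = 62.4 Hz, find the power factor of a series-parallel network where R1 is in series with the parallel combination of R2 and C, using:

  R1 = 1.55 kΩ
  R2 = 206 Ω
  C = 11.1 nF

Step 1 — Angular frequency: ω = 2π·f = 2π·62.4 = 392.1 rad/s.
Step 2 — Component impedances:
  R1: Z = R = 1550 Ω
  R2: Z = R = 206 Ω
  C: Z = 1/(jωC) = -j/(ω·C) = 0 - j2.298e+05 Ω
Step 3 — Parallel branch: R2 || C = 1/(1/R2 + 1/C) = 206 - j0.1847 Ω.
Step 4 — Series with R1: Z_total = R1 + (R2 || C) = 1756 - j0.1847 Ω = 1756∠-0.0° Ω.
Step 5 — Power factor: PF = cos(φ) = Re(Z)/|Z| = 1756/1756 = 1.
Step 6 — Type: Im(Z) = -0.1847 ⇒ leading (phase φ = -0.0°).

PF = 1 (leading, φ = -0.0°)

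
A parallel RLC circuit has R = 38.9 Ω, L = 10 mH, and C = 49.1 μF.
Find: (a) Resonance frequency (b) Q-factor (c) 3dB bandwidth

Step 1 — Resonance: ω₀ = 1/√(LC) = 1/√(0.01·4.91e-05) = 1427 rad/s.
Step 2 — f₀ = ω₀/(2π) = 227.1 Hz.
Step 3 — Parallel Q: Q = R/(ω₀L) = 38.9/(1427·0.01) = 2.726.
Step 4 — Bandwidth: Δω = ω₀/Q = 523.6 rad/s; BW = Δω/(2π) = 83.33 Hz.

(a) f₀ = 227.1 Hz  (b) Q = 2.726  (c) BW = 83.33 Hz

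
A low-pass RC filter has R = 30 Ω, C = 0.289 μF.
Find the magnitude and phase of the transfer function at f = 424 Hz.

Step 1 — Angular frequency: ω = 2π·424 = 2664 rad/s.
Step 2 — Transfer function: H(jω) = 1/(1 + jωRC).
Step 3 — Denominator: 1 + jωRC = 1 + j·2664·30·2.89e-07 = 1 + j0.0231.
Step 4 — H = 0.9995 - j0.02309.
Step 5 — Magnitude: |H| = 0.9997 (-0.0 dB); phase: φ = -1.3°.

|H| = 0.9997 (-0.0 dB), φ = -1.3°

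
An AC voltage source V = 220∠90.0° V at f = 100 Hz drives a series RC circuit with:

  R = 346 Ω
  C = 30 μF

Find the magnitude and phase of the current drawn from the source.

Step 1 — Angular frequency: ω = 2π·f = 2π·100 = 628.3 rad/s.
Step 2 — Component impedances:
  R: Z = R = 346 Ω
  C: Z = 1/(jωC) = -j/(ω·C) = 0 - j53.05 Ω
Step 3 — Series combination: Z_total = R + C = 346 - j53.05 Ω = 350∠-8.7° Ω.
Step 4 — Source phasor: V = 220∠90.0° V = 0 + j220 V.
Step 5 — Ohm's law: I = V / Z_total = (0 + j220) / (346 - j53.05) = -0.09525 + j0.6212 A.
Step 6 — Convert to polar: |I| = 0.6285 A, ∠I = 98.7°.

I = 0.6285∠98.7° A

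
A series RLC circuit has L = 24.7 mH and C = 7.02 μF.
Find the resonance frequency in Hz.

Step 1 — Resonance condition Im(Z)=0 gives ω₀ = 1/√(LC).
Step 2 — ω₀ = 1/√(0.0247·7.02e-06) = 2402 rad/s.
Step 3 — f₀ = ω₀/(2π) = 382.2 Hz.

f₀ = 382.2 Hz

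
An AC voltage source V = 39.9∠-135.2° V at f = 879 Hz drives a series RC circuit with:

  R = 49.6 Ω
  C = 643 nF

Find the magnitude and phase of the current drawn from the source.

Step 1 — Angular frequency: ω = 2π·f = 2π·879 = 5523 rad/s.
Step 2 — Component impedances:
  R: Z = R = 49.6 Ω
  C: Z = 1/(jωC) = -j/(ω·C) = 0 - j281.6 Ω
Step 3 — Series combination: Z_total = R + C = 49.6 - j281.6 Ω = 285.9∠-80.0° Ω.
Step 4 — Source phasor: V = 39.9∠-135.2° V = -28.31 - j28.11 V.
Step 5 — Ohm's law: I = V / Z_total = (-28.31 - j28.11) / (49.6 - j281.6) = 0.07966 - j0.1146 A.
Step 6 — Convert to polar: |I| = 0.1395 A, ∠I = -55.2°.

I = 0.1395∠-55.2° A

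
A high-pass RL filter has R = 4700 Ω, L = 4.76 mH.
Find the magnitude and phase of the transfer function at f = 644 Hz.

Step 1 — Angular frequency: ω = 2π·644 = 4046 rad/s.
Step 2 — Transfer function: H(jω) = jωL/(R + jωL).
Step 3 — Numerator jωL = j·19.26; denominator R + jωL = 4700 + j19.26.
Step 4 — H = 1.679e-05 + j0.004098.
Step 5 — Magnitude: |H| = 0.004098 (-47.7 dB); phase: φ = 89.8°.

|H| = 0.004098 (-47.7 dB), φ = 89.8°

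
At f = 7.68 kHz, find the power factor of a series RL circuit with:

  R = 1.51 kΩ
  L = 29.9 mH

Step 1 — Angular frequency: ω = 2π·f = 2π·7680 = 4.825e+04 rad/s.
Step 2 — Component impedances:
  R: Z = R = 1510 Ω
  L: Z = jωL = j·4.825e+04·0.0299 = 0 + j1443 Ω
Step 3 — Series combination: Z_total = R + L = 1510 + j1443 Ω = 2088∠43.7° Ω.
Step 4 — Power factor: PF = cos(φ) = Re(Z)/|Z| = 1510/2088.5 = 0.723.
Step 5 — Type: Im(Z) = 1443 ⇒ lagging (phase φ = 43.7°).

PF = 0.723 (lagging, φ = 43.7°)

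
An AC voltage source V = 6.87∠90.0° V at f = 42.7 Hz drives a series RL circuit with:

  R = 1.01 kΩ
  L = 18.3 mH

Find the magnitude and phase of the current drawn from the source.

Step 1 — Angular frequency: ω = 2π·f = 2π·42.7 = 268.3 rad/s.
Step 2 — Component impedances:
  R: Z = R = 1010 Ω
  L: Z = jωL = j·268.3·0.0183 = 0 + j4.91 Ω
Step 3 — Series combination: Z_total = R + L = 1010 + j4.91 Ω = 1010∠0.3° Ω.
Step 4 — Source phasor: V = 6.87∠90.0° V = 0 + j6.87 V.
Step 5 — Ohm's law: I = V / Z_total = (0 + j6.87) / (1010 + j4.91) = 3.306e-05 + j0.006802 A.
Step 6 — Convert to polar: |I| = 0.006802 A, ∠I = 89.7°.

I = 0.006802∠89.7° A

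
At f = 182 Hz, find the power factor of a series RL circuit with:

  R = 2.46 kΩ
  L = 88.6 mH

Step 1 — Angular frequency: ω = 2π·f = 2π·182 = 1144 rad/s.
Step 2 — Component impedances:
  R: Z = R = 2460 Ω
  L: Z = jωL = j·1144·0.0886 = 0 + j101.3 Ω
Step 3 — Series combination: Z_total = R + L = 2460 + j101.3 Ω = 2462∠2.4° Ω.
Step 4 — Power factor: PF = cos(φ) = Re(Z)/|Z| = 2460/2462 = 0.9992.
Step 5 — Type: Im(Z) = 101.3 ⇒ lagging (phase φ = 2.4°).

PF = 0.9992 (lagging, φ = 2.4°)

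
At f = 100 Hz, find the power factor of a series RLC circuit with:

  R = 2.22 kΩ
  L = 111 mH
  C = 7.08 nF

Step 1 — Angular frequency: ω = 2π·f = 2π·100 = 628.3 rad/s.
Step 2 — Component impedances:
  R: Z = R = 2220 Ω
  L: Z = jωL = j·628.3·0.111 = 0 + j69.74 Ω
  C: Z = 1/(jωC) = -j/(ω·C) = 0 - j2.248e+05 Ω
Step 3 — Series combination: Z_total = R + L + C = 2220 - j2.247e+05 Ω = 2.247e+05∠-89.4° Ω.
Step 4 — Power factor: PF = cos(φ) = Re(Z)/|Z| = 2220/2.2474e+05 = 0.009878.
Step 5 — Type: Im(Z) = -2.247e+05 ⇒ leading (phase φ = -89.4°).

PF = 0.009878 (leading, φ = -89.4°)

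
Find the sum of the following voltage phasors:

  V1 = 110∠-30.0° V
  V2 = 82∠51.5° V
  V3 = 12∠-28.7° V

Step 1 — Convert each phasor to rectangular form:
  V1 = 110·(cos(-30.0°) + j·sin(-30.0°)) = 95.26 - j55 V
  V2 = 82·(cos(51.5°) + j·sin(51.5°)) = 51.05 + j64.17 V
  V3 = 12·(cos(-28.7°) + j·sin(-28.7°)) = 10.53 - j5.763 V
Step 2 — Sum components: V_total = 156.8 + j3.411 V.
Step 3 — Convert to polar: |V_total| = 156.9 V, ∠V_total = 1.2°.

V_total = 156.9∠1.2° V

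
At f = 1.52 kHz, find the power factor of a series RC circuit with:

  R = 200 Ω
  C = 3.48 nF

Step 1 — Angular frequency: ω = 2π·f = 2π·1520 = 9550 rad/s.
Step 2 — Component impedances:
  R: Z = R = 200 Ω
  C: Z = 1/(jωC) = -j/(ω·C) = 0 - j3.009e+04 Ω
Step 3 — Series combination: Z_total = R + C = 200 - j3.009e+04 Ω = 3.009e+04∠-89.6° Ω.
Step 4 — Power factor: PF = cos(φ) = Re(Z)/|Z| = 200/3.009e+04 = 0.006647.
Step 5 — Type: Im(Z) = -3.009e+04 ⇒ leading (phase φ = -89.6°).

PF = 0.006647 (leading, φ = -89.6°)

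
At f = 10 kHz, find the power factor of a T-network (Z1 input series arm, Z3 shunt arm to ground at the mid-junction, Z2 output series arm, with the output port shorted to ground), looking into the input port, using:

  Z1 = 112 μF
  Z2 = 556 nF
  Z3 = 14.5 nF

Step 1 — Angular frequency: ω = 2π·f = 2π·1e+04 = 6.283e+04 rad/s.
Step 2 — Component impedances:
  Z1: Z = 1/(jωC) = -j/(ω·C) = 0 - j0.1421 Ω
  Z2: Z = 1/(jωC) = -j/(ω·C) = 0 - j28.62 Ω
  Z3: Z = 1/(jωC) = -j/(ω·C) = 0 - j1098 Ω
Step 3 — With the output port shorted to ground, the output series arm Z2 runs from the junction to ground; the shunt arm Z3 also runs from the junction to ground. They appear in parallel: Z3 || Z2 = 0 - j27.9 Ω.
Step 4 — Series with input arm Z1: Z_in = Z1 + (Z3 || Z2) = 0 - j28.04 Ω = 28.04∠-90.0° Ω.
Step 5 — Power factor: PF = cos(φ) = Re(Z)/|Z| = 0/28.04 = 0.
Step 6 — Type: Im(Z) = -28.04 ⇒ leading (phase φ = -90.0°).

PF = 0 (leading, φ = -90.0°)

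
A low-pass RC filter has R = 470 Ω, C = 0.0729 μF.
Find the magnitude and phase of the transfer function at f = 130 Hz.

Step 1 — Angular frequency: ω = 2π·130 = 816.8 rad/s.
Step 2 — Transfer function: H(jω) = 1/(1 + jωRC).
Step 3 — Denominator: 1 + jωRC = 1 + j·816.8·470·7.29e-08 = 1 + j0.02799.
Step 4 — H = 0.9992 - j0.02796.
Step 5 — Magnitude: |H| = 0.9996 (-0.0 dB); phase: φ = -1.6°.

|H| = 0.9996 (-0.0 dB), φ = -1.6°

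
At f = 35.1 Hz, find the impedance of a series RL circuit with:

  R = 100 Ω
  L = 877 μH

Step 1 — Angular frequency: ω = 2π·f = 2π·35.1 = 220.5 rad/s.
Step 2 — Component impedances:
  R: Z = R = 100 Ω
  L: Z = jωL = j·220.5·0.000877 = 0 + j0.1934 Ω
Step 3 — Series combination: Z_total = R + L = 100 + j0.1934 Ω = 100∠0.1° Ω.

Z = 100 + j0.1934 Ω = 100∠0.1° Ω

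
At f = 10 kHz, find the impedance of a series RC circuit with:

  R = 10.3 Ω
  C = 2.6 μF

Step 1 — Angular frequency: ω = 2π·f = 2π·1e+04 = 6.283e+04 rad/s.
Step 2 — Component impedances:
  R: Z = R = 10.3 Ω
  C: Z = 1/(jωC) = -j/(ω·C) = 0 - j6.121 Ω
Step 3 — Series combination: Z_total = R + C = 10.3 - j6.121 Ω = 11.98∠-30.7° Ω.

Z = 10.3 - j6.121 Ω = 11.98∠-30.7° Ω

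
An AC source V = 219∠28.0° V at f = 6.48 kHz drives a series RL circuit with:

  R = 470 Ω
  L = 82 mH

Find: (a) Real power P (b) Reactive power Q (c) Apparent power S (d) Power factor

Step 1 — Angular frequency: ω = 2π·f = 2π·6480 = 4.072e+04 rad/s.
Step 2 — Component impedances:
  R: Z = R = 470 Ω
  L: Z = jωL = j·4.072e+04·0.082 = 0 + j3339 Ω
Step 3 — Series combination: Z_total = R + L = 470 + j3339 Ω = 3372∠82.0° Ω.
Step 4 — Source phasor: V = 219∠28.0° V = 193.4 + j102.8 V.
Step 5 — Current: I = V / Z = 0.03819 - j0.05254 A = 0.06496∠-54.0° A.
Step 6 — Complex power: S = V·I* = 1.983 + j14.09 VA.
Step 7 — Real power: P = Re(S) = 1.983 W.
Step 8 — Reactive power: Q = Im(S) = 14.09 VAR.
Step 9 — Apparent power: |S| = 14.23 VA.
Step 10 — Power factor: PF = P/|S| = 0.1394 (lagging).

(a) P = 1.983 W  (b) Q = 14.09 VAR  (c) S = 14.23 VA  (d) PF = 0.1394 (lagging)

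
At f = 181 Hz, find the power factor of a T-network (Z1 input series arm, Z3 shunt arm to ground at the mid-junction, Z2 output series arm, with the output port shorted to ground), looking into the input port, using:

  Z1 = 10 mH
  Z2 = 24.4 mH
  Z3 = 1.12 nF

Step 1 — Angular frequency: ω = 2π·f = 2π·181 = 1137 rad/s.
Step 2 — Component impedances:
  Z1: Z = jωL = j·1137·0.01 = 0 + j11.37 Ω
  Z2: Z = jωL = j·1137·0.0244 = 0 + j27.75 Ω
  Z3: Z = 1/(jωC) = -j/(ω·C) = 0 - j7.851e+05 Ω
Step 3 — With the output port shorted to ground, the output series arm Z2 runs from the junction to ground; the shunt arm Z3 also runs from the junction to ground. They appear in parallel: Z3 || Z2 = 0 + j27.75 Ω.
Step 4 — Series with input arm Z1: Z_in = Z1 + (Z3 || Z2) = 0 + j39.12 Ω = 39.12∠90.0° Ω.
Step 5 — Power factor: PF = cos(φ) = Re(Z)/|Z| = 0/39.12 = 0.
Step 6 — Type: Im(Z) = 39.12 ⇒ lagging (phase φ = 90.0°).

PF = 0 (lagging, φ = 90.0°)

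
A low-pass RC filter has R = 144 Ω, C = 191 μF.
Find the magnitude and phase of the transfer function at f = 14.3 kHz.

Step 1 — Angular frequency: ω = 2π·1.43e+04 = 8.985e+04 rad/s.
Step 2 — Transfer function: H(jω) = 1/(1 + jωRC).
Step 3 — Denominator: 1 + jωRC = 1 + j·8.985e+04·144·0.000191 = 1 + j2471.
Step 4 — H = 1.637e-07 - j0.0004047.
Step 5 — Magnitude: |H| = 0.0004047 (-67.9 dB); phase: φ = -90.0°.

|H| = 0.0004047 (-67.9 dB), φ = -90.0°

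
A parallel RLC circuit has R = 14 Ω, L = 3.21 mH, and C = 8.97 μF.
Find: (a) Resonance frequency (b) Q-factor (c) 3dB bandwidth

Step 1 — Resonance: ω₀ = 1/√(LC) = 1/√(0.00321·8.97e-06) = 5893 rad/s.
Step 2 — f₀ = ω₀/(2π) = 937.9 Hz.
Step 3 — Parallel Q: Q = R/(ω₀L) = 14/(5893·0.00321) = 0.7401.
Step 4 — Bandwidth: Δω = ω₀/Q = 7963 rad/s; BW = Δω/(2π) = 1267 Hz.

(a) f₀ = 937.9 Hz  (b) Q = 0.7401  (c) BW = 1267 Hz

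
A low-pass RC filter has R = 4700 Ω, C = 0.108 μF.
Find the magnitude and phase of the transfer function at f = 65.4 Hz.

Step 1 — Angular frequency: ω = 2π·65.4 = 410.9 rad/s.
Step 2 — Transfer function: H(jω) = 1/(1 + jωRC).
Step 3 — Denominator: 1 + jωRC = 1 + j·410.9·4700·1.08e-07 = 1 + j0.2086.
Step 4 — H = 0.9583 - j0.1999.
Step 5 — Magnitude: |H| = 0.9789 (-0.2 dB); phase: φ = -11.8°.

|H| = 0.9789 (-0.2 dB), φ = -11.8°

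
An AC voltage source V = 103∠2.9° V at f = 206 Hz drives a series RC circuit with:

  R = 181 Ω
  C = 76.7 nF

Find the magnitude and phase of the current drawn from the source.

Step 1 — Angular frequency: ω = 2π·f = 2π·206 = 1294 rad/s.
Step 2 — Component impedances:
  R: Z = R = 181 Ω
  C: Z = 1/(jωC) = -j/(ω·C) = 0 - j1.007e+04 Ω
Step 3 — Series combination: Z_total = R + C = 181 - j1.007e+04 Ω = 1.007e+04∠-89.0° Ω.
Step 4 — Source phasor: V = 103∠2.9° V = 102.9 + j5.211 V.
Step 5 — Ohm's law: I = V / Z_total = (102.9 + j5.211) / (181 - j1.007e+04) = -0.0003337 + j0.01022 A.
Step 6 — Convert to polar: |I| = 0.01022 A, ∠I = 91.9°.

I = 0.01022∠91.9° A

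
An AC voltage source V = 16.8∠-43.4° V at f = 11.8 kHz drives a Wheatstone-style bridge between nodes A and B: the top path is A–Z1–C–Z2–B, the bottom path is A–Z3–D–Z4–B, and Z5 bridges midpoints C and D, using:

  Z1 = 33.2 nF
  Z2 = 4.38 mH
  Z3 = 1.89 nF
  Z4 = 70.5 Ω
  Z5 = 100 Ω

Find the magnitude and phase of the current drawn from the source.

Step 1 — Angular frequency: ω = 2π·f = 2π·1.18e+04 = 7.414e+04 rad/s.
Step 2 — Component impedances:
  Z1: Z = 1/(jωC) = -j/(ω·C) = 0 - j406.3 Ω
  Z2: Z = jωL = j·7.414e+04·0.00438 = 0 + j324.7 Ω
  Z3: Z = 1/(jωC) = -j/(ω·C) = 0 - j7136 Ω
  Z4: Z = R = 70.5 Ω
  Z5: Z = R = 100 Ω
Step 3 — Bridge requires nodal analysis (the Z5 bridge couples midpoints C and D, so the two paths cannot be reduced to a simple series/parallel combination). Setting node B to ground and injecting 1 A at node A, the 3-node admittance system at A, C, D solves to V_A = Z_AB = 126.2 - j319.1 Ω = 343.1∠-68.4° Ω.
Step 4 — Source phasor: V = 16.8∠-43.4° V = 12.21 - j11.54 V.
Step 5 — Ohm's law: I = V / Z_total = (12.21 - j11.54) / (126.2 - j319.1) = 0.04437 + j0.0207 A.
Step 6 — Convert to polar: |I| = 0.04896 A, ∠I = 25.0°.

I = 0.04896∠25.0° A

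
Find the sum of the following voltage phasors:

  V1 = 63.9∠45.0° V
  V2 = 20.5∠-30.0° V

Step 1 — Convert each phasor to rectangular form:
  V1 = 63.9·(cos(45.0°) + j·sin(45.0°)) = 45.18 + j45.18 V
  V2 = 20.5·(cos(-30.0°) + j·sin(-30.0°)) = 17.75 - j10.25 V
Step 2 — Sum components: V_total = 62.94 + j34.93 V.
Step 3 — Convert to polar: |V_total| = 71.98 V, ∠V_total = 29.0°.

V_total = 71.98∠29.0° V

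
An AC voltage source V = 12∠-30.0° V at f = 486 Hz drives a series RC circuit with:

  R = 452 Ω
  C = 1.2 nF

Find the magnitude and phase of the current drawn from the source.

Step 1 — Angular frequency: ω = 2π·f = 2π·486 = 3054 rad/s.
Step 2 — Component impedances:
  R: Z = R = 452 Ω
  C: Z = 1/(jωC) = -j/(ω·C) = 0 - j2.729e+05 Ω
Step 3 — Series combination: Z_total = R + C = 452 - j2.729e+05 Ω = 2.729e+05∠-89.9° Ω.
Step 4 — Source phasor: V = 12∠-30.0° V = 10.39 - j6 V.
Step 5 — Ohm's law: I = V / Z_total = (10.39 - j6) / (452 - j2.729e+05) = 2.205e-05 + j3.804e-05 A.
Step 6 — Convert to polar: |I| = 4.397e-05 A, ∠I = 59.9°.

I = 4.397e-05∠59.9° A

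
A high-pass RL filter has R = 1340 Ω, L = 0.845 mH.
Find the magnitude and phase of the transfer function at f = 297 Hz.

Step 1 — Angular frequency: ω = 2π·297 = 1866 rad/s.
Step 2 — Transfer function: H(jω) = jωL/(R + jωL).
Step 3 — Numerator jωL = j·1.577; denominator R + jωL = 1340 + j1.577.
Step 4 — H = 1.385e-06 + j0.001177.
Step 5 — Magnitude: |H| = 0.001177 (-58.6 dB); phase: φ = 89.9°.

|H| = 0.001177 (-58.6 dB), φ = 89.9°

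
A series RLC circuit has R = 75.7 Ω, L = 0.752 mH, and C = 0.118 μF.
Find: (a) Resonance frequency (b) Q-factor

Step 1 — Resonance condition Im(Z)=0 gives ω₀ = 1/√(LC).
Step 2 — ω₀ = 1/√(0.000752·1.18e-07) = 1.062e+05 rad/s.
Step 3 — f₀ = ω₀/(2π) = 1.69e+04 Hz.
Step 4 — Series Q: Q = ω₀L/R = 1.062e+05·0.000752/75.7 = 1.055.

(a) f₀ = 1.69e+04 Hz  (b) Q = 1.055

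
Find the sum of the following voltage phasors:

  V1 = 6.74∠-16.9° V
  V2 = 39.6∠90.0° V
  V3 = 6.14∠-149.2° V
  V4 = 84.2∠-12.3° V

Step 1 — Convert each phasor to rectangular form:
  V1 = 6.74·(cos(-16.9°) + j·sin(-16.9°)) = 6.449 - j1.959 V
  V2 = 39.6·(cos(90.0°) + j·sin(90.0°)) = 0 + j39.6 V
  V3 = 6.14·(cos(-149.2°) + j·sin(-149.2°)) = -5.274 - j3.144 V
  V4 = 84.2·(cos(-12.3°) + j·sin(-12.3°)) = 82.27 - j17.94 V
Step 2 — Sum components: V_total = 83.44 + j16.56 V.
Step 3 — Convert to polar: |V_total| = 85.07 V, ∠V_total = 11.2°.

V_total = 85.07∠11.2° V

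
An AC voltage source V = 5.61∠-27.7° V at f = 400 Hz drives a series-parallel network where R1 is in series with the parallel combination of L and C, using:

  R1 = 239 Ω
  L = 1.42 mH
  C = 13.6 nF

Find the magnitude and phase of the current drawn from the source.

Step 1 — Angular frequency: ω = 2π·f = 2π·400 = 2513 rad/s.
Step 2 — Component impedances:
  R1: Z = R = 239 Ω
  L: Z = jωL = j·2513·0.00142 = 0 + j3.569 Ω
  C: Z = 1/(jωC) = -j/(ω·C) = 0 - j2.926e+04 Ω
Step 3 — Parallel branch: L || C = 1/(1/L + 1/C) = 0 + j3.569 Ω.
Step 4 — Series with R1: Z_total = R1 + (L || C) = 239 + j3.569 Ω = 239∠0.9° Ω.
Step 5 — Source phasor: V = 5.61∠-27.7° V = 4.967 - j2.608 V.
Step 6 — Ohm's law: I = V / Z_total = (4.967 - j2.608) / (239 + j3.569) = 0.02062 - j0.01122 A.
Step 7 — Convert to polar: |I| = 0.02347 A, ∠I = -28.6°.

I = 0.02347∠-28.6° A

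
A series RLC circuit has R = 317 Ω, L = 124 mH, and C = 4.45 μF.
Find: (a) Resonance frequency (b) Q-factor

Step 1 — Resonance condition Im(Z)=0 gives ω₀ = 1/√(LC).
Step 2 — ω₀ = 1/√(0.124·4.45e-06) = 1346 rad/s.
Step 3 — f₀ = ω₀/(2π) = 214.3 Hz.
Step 4 — Series Q: Q = ω₀L/R = 1346·0.124/317 = 0.5266.

(a) f₀ = 214.3 Hz  (b) Q = 0.5266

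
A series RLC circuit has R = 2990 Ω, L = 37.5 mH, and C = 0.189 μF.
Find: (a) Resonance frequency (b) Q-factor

Step 1 — Resonance condition Im(Z)=0 gives ω₀ = 1/√(LC).
Step 2 — ω₀ = 1/√(0.0375·1.89e-07) = 1.188e+04 rad/s.
Step 3 — f₀ = ω₀/(2π) = 1890 Hz.
Step 4 — Series Q: Q = ω₀L/R = 1.188e+04·0.0375/2990 = 0.149.

(a) f₀ = 1890 Hz  (b) Q = 0.149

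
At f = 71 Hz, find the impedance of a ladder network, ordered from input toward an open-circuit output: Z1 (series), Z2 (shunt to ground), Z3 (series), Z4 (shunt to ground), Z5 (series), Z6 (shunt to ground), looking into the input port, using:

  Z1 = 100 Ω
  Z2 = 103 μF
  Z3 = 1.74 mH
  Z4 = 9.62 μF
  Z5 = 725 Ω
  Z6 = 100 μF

Step 1 — Angular frequency: ω = 2π·f = 2π·71 = 446.1 rad/s.
Step 2 — Component impedances:
  Z1: Z = R = 100 Ω
  Z2: Z = 1/(jωC) = -j/(ω·C) = 0 - j21.76 Ω
  Z3: Z = jωL = j·446.1·0.00174 = 0 + j0.7762 Ω
  Z4: Z = 1/(jωC) = -j/(ω·C) = 0 - j233 Ω
  Z5: Z = R = 725 Ω
  Z6: Z = 1/(jωC) = -j/(ω·C) = 0 - j22.42 Ω
Step 3 — Ladder network (open output): work backward from the far end, alternating series and parallel combinations. Z_in = 100.5 - j19.87 Ω = 102.5∠-11.2° Ω.

Z = 100.5 - j19.87 Ω = 102.5∠-11.2° Ω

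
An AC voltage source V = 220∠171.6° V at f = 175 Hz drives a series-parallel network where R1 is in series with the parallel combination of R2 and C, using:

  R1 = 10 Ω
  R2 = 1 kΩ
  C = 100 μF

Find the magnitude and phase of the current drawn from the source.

Step 1 — Angular frequency: ω = 2π·f = 2π·175 = 1100 rad/s.
Step 2 — Component impedances:
  R1: Z = R = 10 Ω
  R2: Z = R = 1000 Ω
  C: Z = 1/(jωC) = -j/(ω·C) = 0 - j9.095 Ω
Step 3 — Parallel branch: R2 || C = 1/(1/R2 + 1/C) = 0.0827 - j9.094 Ω.
Step 4 — Series with R1: Z_total = R1 + (R2 || C) = 10.08 - j9.094 Ω = 13.58∠-42.0° Ω.
Step 5 — Source phasor: V = 220∠171.6° V = -217.6 + j32.14 V.
Step 6 — Ohm's law: I = V / Z_total = (-217.6 + j32.14) / (10.08 - j9.094) = -13.49 - j8.978 A.
Step 7 — Convert to polar: |I| = 16.2 A, ∠I = -146.4°.

I = 16.2∠-146.4° A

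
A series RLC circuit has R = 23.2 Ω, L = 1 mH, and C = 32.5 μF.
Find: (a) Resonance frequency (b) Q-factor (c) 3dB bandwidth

Step 1 — Resonance condition Im(Z)=0 gives ω₀ = 1/√(LC).
Step 2 — ω₀ = 1/√(0.001·3.25e-05) = 5547 rad/s.
Step 3 — f₀ = ω₀/(2π) = 882.8 Hz.
Step 4 — Series Q: Q = ω₀L/R = 5547·0.001/23.2 = 0.2391.
Step 5 — 3dB bandwidth: Δω = ω₀/Q = 2.32e+04 rad/s; BW = Δω/(2π) = 3692 Hz.

(a) f₀ = 882.8 Hz  (b) Q = 0.2391  (c) BW = 3692 Hz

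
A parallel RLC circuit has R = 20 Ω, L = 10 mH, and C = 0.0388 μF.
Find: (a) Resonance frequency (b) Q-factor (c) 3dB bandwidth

Step 1 — Resonance: ω₀ = 1/√(LC) = 1/√(0.01·3.88e-08) = 5.077e+04 rad/s.
Step 2 — f₀ = ω₀/(2π) = 8080 Hz.
Step 3 — Parallel Q: Q = R/(ω₀L) = 20/(5.077e+04·0.01) = 0.0394.
Step 4 — Bandwidth: Δω = ω₀/Q = 1.289e+06 rad/s; BW = Δω/(2π) = 2.051e+05 Hz.

(a) f₀ = 8080 Hz  (b) Q = 0.0394  (c) BW = 2.051e+05 Hz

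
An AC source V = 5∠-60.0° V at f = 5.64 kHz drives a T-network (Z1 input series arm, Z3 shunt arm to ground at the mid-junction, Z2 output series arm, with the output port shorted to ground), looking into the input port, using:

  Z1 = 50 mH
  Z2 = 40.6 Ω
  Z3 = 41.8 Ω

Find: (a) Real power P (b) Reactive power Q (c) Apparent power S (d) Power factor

Step 1 — Angular frequency: ω = 2π·f = 2π·5640 = 3.544e+04 rad/s.
Step 2 — Component impedances:
  Z1: Z = jωL = j·3.544e+04·0.05 = 0 + j1772 Ω
  Z2: Z = R = 40.6 Ω
  Z3: Z = R = 41.8 Ω
Step 3 — With the output port shorted to ground, the output series arm Z2 runs from the junction to ground; the shunt arm Z3 also runs from the junction to ground. They appear in parallel: Z3 || Z2 = 20.6 Ω.
Step 4 — Series with input arm Z1: Z_in = Z1 + (Z3 || Z2) = 20.6 + j1772 Ω = 1772∠89.3° Ω.
Step 5 — Source phasor: V = 5∠-60.0° V = 2.5 - j4.33 V.
Step 6 — Current: I = V / Z = -0.002427 - j0.001439 A = 0.002822∠-149.3° A.
Step 7 — Complex power: S = V·I* = 0.000164 + j0.01411 VA.
Step 8 — Real power: P = Re(S) = 0.000164 W.
Step 9 — Reactive power: Q = Im(S) = 0.01411 VAR.
Step 10 — Apparent power: |S| = 0.01411 VA.
Step 11 — Power factor: PF = P/|S| = 0.01162 (lagging).

(a) P = 0.000164 W  (b) Q = 0.01411 VAR  (c) S = 0.01411 VA  (d) PF = 0.01162 (lagging)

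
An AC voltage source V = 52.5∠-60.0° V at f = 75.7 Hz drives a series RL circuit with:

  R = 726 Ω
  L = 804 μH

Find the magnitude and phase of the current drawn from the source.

Step 1 — Angular frequency: ω = 2π·f = 2π·75.7 = 475.6 rad/s.
Step 2 — Component impedances:
  R: Z = R = 726 Ω
  L: Z = jωL = j·475.6·0.000804 = 0 + j0.3824 Ω
Step 3 — Series combination: Z_total = R + L = 726 + j0.3824 Ω = 726∠0.0° Ω.
Step 4 — Source phasor: V = 52.5∠-60.0° V = 26.25 - j45.47 V.
Step 5 — Ohm's law: I = V / Z_total = (26.25 - j45.47) / (726 + j0.3824) = 0.03612 - j0.06264 A.
Step 6 — Convert to polar: |I| = 0.07231 A, ∠I = -60.0°.

I = 0.07231∠-60.0° A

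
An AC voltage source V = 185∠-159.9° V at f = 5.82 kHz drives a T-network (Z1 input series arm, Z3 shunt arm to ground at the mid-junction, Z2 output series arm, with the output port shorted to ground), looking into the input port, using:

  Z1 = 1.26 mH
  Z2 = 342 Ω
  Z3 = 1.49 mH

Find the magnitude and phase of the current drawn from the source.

Step 1 — Angular frequency: ω = 2π·f = 2π·5820 = 3.657e+04 rad/s.
Step 2 — Component impedances:
  Z1: Z = jωL = j·3.657e+04·0.00126 = 0 + j46.08 Ω
  Z2: Z = R = 342 Ω
  Z3: Z = jωL = j·3.657e+04·0.00149 = 0 + j54.49 Ω
Step 3 — With the output port shorted to ground, the output series arm Z2 runs from the junction to ground; the shunt arm Z3 also runs from the junction to ground. They appear in parallel: Z3 || Z2 = 8.466 + j53.14 Ω.
Step 4 — Series with input arm Z1: Z_in = Z1 + (Z3 || Z2) = 8.466 + j99.21 Ω = 99.57∠85.1° Ω.
Step 5 — Source phasor: V = 185∠-159.9° V = -173.7 - j63.58 V.
Step 6 — Ohm's law: I = V / Z_total = (-173.7 - j63.58) / (8.466 + j99.21) = -0.7845 + j1.684 A.
Step 7 — Convert to polar: |I| = 1.858 A, ∠I = 115.0°.

I = 1.858∠115.0° A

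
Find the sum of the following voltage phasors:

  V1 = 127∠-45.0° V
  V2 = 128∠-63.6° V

Step 1 — Convert each phasor to rectangular form:
  V1 = 127·(cos(-45.0°) + j·sin(-45.0°)) = 89.8 - j89.8 V
  V2 = 128·(cos(-63.6°) + j·sin(-63.6°)) = 56.91 - j114.7 V
Step 2 — Sum components: V_total = 146.7 - j204.5 V.
Step 3 — Convert to polar: |V_total| = 251.6 V, ∠V_total = -54.3°.

V_total = 251.6∠-54.3° V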